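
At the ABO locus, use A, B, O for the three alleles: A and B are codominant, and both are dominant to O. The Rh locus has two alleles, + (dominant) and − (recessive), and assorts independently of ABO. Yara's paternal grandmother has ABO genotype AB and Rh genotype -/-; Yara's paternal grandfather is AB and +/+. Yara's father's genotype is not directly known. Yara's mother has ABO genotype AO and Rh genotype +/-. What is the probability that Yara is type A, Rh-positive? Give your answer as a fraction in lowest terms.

Yara's father's ABO genotype from AB × AB: 1/4 AA, 1/2 AB, 1/4 BB.
Crossing each possibility with the mother AO and summing P(type A): 1/4·1 + 1/2·1/2 + 1/4·0 = 1/2.
Similarly for Rh via the father's Rh distribution: P(Rh+) = 3/4.
Independent loci: 1/2 × 3/4 = 3/8.

3/8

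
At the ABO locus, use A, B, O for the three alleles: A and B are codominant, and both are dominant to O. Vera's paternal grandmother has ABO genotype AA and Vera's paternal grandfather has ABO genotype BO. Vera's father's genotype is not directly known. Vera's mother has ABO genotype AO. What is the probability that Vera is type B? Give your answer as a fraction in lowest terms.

Vera's father's ABO genotype from AA × BO: 1/2 AB, 1/2 AO.
Crossing each possibility with the mother AO and summing P(type B): 1/2·1/4 + 1/2·0 = 1/8.

1/8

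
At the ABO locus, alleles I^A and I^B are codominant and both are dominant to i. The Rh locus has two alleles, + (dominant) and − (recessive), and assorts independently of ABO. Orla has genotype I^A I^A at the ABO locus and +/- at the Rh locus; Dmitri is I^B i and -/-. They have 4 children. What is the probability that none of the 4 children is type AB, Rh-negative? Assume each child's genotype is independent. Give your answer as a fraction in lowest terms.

81/256

ABO cross I^A I^A × I^B i → 1/2 A, 1/2 AB.
Rh cross +/- × -/- → 1/2 Rh+, 1/2 Rh-; so P(type AB, Rh-negative) = 1/2 × 1/2 = 1/4 per child.
P(not type AB, Rh-negative) = 3/4 for one child; (3/4)^4 = 81/256.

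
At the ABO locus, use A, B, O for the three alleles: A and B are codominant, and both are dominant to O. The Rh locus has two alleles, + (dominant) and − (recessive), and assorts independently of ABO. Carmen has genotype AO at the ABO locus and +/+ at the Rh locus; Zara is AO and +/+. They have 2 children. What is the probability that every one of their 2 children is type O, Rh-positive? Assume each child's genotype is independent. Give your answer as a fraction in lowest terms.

ABO cross AO × AO → 1/4 O, 3/4 A.
Rh cross +/+ × +/+ → 1 Rh+; so P(type O, Rh-positive) = 1/4 × 1 = 1/4 per child.
All 2 independent: (1/4)^2 = 1/16.

1/16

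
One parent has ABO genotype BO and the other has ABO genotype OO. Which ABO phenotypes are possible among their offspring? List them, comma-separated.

O, B

Gametes from BO × OO give offspring ABO genotypes BO, OO, i.e. phenotypes O, B.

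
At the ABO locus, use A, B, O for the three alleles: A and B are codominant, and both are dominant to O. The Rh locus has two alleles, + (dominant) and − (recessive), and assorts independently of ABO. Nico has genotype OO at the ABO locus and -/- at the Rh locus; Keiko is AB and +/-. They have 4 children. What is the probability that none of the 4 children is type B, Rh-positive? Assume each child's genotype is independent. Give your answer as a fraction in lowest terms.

81/256

ABO cross OO × AB → 1/2 A, 1/2 B.
Rh cross -/- × +/- → 1/2 Rh+, 1/2 Rh-; so P(type B, Rh-positive) = 1/2 × 1/2 = 1/4 per child.
P(not type B, Rh-positive) = 3/4 for one child; (3/4)^4 = 81/256.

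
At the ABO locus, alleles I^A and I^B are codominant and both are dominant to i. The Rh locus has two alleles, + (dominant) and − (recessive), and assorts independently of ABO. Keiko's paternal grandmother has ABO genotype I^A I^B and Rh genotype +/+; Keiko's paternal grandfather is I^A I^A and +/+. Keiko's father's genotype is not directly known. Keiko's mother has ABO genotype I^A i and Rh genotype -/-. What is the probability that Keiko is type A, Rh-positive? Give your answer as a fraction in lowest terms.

Keiko's father's ABO genotype from I^A I^B × I^A I^A: 1/2 I^A I^A, 1/2 I^A I^B.
Crossing each possibility with the mother I^A i and summing P(type A): 1/2·1 + 1/2·1/2 = 3/4.
Similarly for Rh via the father's Rh distribution: P(Rh+) = 1.
Independent loci: 3/4 × 1 = 3/4.

3/4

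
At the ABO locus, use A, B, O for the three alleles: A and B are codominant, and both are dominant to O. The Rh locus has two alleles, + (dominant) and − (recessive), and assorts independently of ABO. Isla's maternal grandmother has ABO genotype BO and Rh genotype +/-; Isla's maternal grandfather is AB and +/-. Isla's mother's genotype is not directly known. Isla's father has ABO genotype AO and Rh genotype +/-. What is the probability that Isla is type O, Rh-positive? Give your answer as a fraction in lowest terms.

3/32

Isla's mother's ABO genotype from BO × AB: 1/4 AB, 1/4 AO, 1/4 BB, 1/4 BO.
Crossing each possibility with the father AO and summing P(type O): 1/4·0 + 1/4·1/4 + 1/4·0 + 1/4·1/4 = 1/8.
Similarly for Rh via the mother's Rh distribution: P(Rh+) = 3/4.
Independent loci: 1/8 × 3/4 = 3/32.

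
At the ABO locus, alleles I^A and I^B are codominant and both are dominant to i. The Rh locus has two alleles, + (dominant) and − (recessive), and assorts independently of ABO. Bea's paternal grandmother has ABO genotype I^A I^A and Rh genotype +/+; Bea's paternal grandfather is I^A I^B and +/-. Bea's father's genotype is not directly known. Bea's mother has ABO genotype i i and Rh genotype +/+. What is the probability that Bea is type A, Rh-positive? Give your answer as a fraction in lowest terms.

3/4

Bea's father's ABO genotype from I^A I^A × I^A I^B: 1/2 I^A I^A, 1/2 I^A I^B.
Crossing each possibility with the mother i i and summing P(type A): 1/2·1 + 1/2·1/2 = 3/4.
Similarly for Rh via the father's Rh distribution: P(Rh+) = 1.
Independent loci: 3/4 × 1 = 3/4.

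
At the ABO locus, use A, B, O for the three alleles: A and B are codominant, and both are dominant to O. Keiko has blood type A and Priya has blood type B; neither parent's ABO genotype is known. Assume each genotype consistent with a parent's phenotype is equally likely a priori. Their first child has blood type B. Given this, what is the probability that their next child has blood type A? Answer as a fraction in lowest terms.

Possible genotypes: Keiko ∈ {AA, AO}; Priya ∈ {BB, BO}.
Weight each parental genotype pair by prior × P(type-B child):
  AO × BB: posterior weight 2/3; P(next child type A) = 0.
  AO × BO: posterior weight 1/3; P(next child type A) = 1/4.
Weighted sum = 1/12.

1/12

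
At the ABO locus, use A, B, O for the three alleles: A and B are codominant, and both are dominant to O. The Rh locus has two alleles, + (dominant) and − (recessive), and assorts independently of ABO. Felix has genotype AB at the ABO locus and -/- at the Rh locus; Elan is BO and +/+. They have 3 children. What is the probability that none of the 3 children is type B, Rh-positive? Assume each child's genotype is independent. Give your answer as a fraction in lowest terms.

1/8

ABO cross AB × BO → 1/4 A, 1/2 B, 1/4 AB.
Rh cross -/- × +/+ → 1 Rh+; so P(type B, Rh-positive) = 1/2 × 1 = 1/2 per child.
P(not type B, Rh-positive) = 1/2 for one child; (1/2)^3 = 1/8.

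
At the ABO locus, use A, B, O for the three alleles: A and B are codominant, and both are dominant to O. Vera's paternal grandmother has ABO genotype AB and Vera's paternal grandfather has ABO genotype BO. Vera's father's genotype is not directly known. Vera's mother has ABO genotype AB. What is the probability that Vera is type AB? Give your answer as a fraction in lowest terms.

3/8

Vera's father's ABO genotype from AB × BO: 1/4 AB, 1/4 AO, 1/4 BB, 1/4 BO.
Crossing each possibility with the mother AB and summing P(type AB): 1/4·1/2 + 1/4·1/4 + 1/4·1/2 + 1/4·1/4 = 3/8.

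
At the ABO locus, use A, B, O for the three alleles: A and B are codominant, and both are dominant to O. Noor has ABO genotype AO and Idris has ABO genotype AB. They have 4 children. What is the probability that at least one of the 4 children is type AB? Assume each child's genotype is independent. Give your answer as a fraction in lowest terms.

175/256

ABO cross AO × AB → 1/2 A, 1/4 B, 1/4 AB.
So P(type AB) = 1/4 per child.
P(none) = (3/4)^4 = 81/256; P(at least one) = 1 − 81/256 = 175/256.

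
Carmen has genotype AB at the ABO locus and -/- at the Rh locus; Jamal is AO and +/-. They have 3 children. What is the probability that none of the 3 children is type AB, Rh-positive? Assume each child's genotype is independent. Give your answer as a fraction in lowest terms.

343/512

ABO cross AB × AO → 1/2 A, 1/4 B, 1/4 AB.
Rh cross -/- × +/- → 1/2 Rh+, 1/2 Rh-; so P(type AB, Rh-positive) = 1/4 × 1/2 = 1/8 per child.
P(not type AB, Rh-positive) = 7/8 for one child; (7/8)^3 = 343/512.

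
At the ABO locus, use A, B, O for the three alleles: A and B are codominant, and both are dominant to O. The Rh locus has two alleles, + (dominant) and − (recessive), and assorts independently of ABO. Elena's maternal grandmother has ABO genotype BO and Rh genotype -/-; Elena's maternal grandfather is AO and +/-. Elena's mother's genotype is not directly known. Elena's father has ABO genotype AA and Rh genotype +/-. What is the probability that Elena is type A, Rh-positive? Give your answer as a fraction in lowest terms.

Elena's mother's ABO genotype from BO × AO: 1/4 AB, 1/4 AO, 1/4 BO, 1/4 OO.
Crossing each possibility with the father AA and summing P(type A): 1/4·1/2 + 1/4·1 + 1/4·1/2 + 1/4·1 = 3/4.
Similarly for Rh via the mother's Rh distribution: P(Rh+) = 5/8.
Independent loci: 3/4 × 5/8 = 15/32.

15/32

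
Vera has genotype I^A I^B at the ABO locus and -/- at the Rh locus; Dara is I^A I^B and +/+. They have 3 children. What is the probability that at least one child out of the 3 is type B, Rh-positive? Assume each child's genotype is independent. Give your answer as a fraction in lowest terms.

ABO cross I^A I^B × I^A I^B → 1/4 A, 1/4 B, 1/2 AB.
Rh cross -/- × +/+ → 1 Rh+; so P(type B, Rh-positive) = 1/4 × 1 = 1/4 per child.
P(none) = (3/4)^3 = 27/64; P(at least one) = 1 − 27/64 = 37/64.

37/64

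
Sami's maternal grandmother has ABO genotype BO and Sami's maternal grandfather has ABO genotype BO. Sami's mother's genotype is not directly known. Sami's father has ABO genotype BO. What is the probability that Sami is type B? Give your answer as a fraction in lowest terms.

Sami's mother's ABO genotype from BO × BO: 1/4 BB, 1/2 BO, 1/4 OO.
Crossing each possibility with the father BO and summing P(type B): 1/4·1 + 1/2·3/4 + 1/4·1/2 = 3/4.

3/4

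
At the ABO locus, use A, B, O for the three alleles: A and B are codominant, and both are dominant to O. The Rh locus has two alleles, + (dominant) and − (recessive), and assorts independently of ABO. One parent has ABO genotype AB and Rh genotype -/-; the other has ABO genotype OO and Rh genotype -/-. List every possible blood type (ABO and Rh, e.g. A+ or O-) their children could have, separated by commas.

Gametes from AB × OO give offspring ABO genotypes AO, BO, i.e. phenotypes A, B.
Rh cross -/- × -/- → phenotypes Rh-.
Combining independently: A-, B-.

A-, B-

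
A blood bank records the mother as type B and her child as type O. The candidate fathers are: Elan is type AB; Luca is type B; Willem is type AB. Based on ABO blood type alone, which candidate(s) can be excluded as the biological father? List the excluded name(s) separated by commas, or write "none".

Elan, Willem

A candidate is excluded only if no genotype consistent with his phenotype could produce a type O child with a type B mother.
Elan (type AB): no genotype consistent with that phenotype can produce a type-O child with a type-B mother.
Willem (type AB): no genotype consistent with that phenotype can produce a type-O child with a type-B mother.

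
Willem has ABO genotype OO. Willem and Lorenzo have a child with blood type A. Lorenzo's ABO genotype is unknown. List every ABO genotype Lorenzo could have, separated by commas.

AA, AB, AO

For each candidate genotype of Lorenzo, check whether crossing it with OO can produce every observed child phenotype.
  AA → possible child types {A} ✓
  AB → possible child types {A, B} ✓
  AO → possible child types {O, A} ✓
  BB → possible child types {B} ✗
  BO → possible child types {O, B} ✗
  OO → possible child types {O} ✗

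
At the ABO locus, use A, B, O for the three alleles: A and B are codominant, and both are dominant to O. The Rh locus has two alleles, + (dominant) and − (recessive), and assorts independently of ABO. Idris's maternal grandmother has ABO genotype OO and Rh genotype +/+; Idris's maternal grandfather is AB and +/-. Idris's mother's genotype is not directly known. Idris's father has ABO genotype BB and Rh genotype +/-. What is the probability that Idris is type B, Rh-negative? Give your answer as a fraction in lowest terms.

3/32

Idris's mother's ABO genotype from OO × AB: 1/2 AO, 1/2 BO.
Crossing each possibility with the father BB and summing P(type B): 1/2·1/2 + 1/2·1 = 3/4.
Similarly for Rh via the mother's Rh distribution: P(Rh-) = 1/8.
Independent loci: 3/4 × 1/8 = 3/32.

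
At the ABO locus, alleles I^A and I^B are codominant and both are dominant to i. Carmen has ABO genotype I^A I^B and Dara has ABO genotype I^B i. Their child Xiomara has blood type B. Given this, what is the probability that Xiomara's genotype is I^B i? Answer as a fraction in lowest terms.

1/2

Cross I^A I^B × I^B i → 1/4 I^A I^B, 1/4 I^A i, 1/4 I^B I^B, 1/4 I^B i.
Type-B genotypes among offspring: I^B I^B (1/4), I^B i (1/4); total 1/2.
P(I^B i | type B) = (1/4) / (1/2) = 1/2.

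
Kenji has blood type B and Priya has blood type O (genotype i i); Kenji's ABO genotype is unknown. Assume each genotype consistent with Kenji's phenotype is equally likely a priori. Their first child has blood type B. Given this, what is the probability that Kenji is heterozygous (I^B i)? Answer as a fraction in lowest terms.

1/3

Possible genotypes: Kenji ∈ {I^B I^B, I^B i}; Priya ∈ {i i}.
Weight each parental genotype pair by prior × P(type-B child):
  I^B I^B × i i: posterior weight 2/3.
  I^B i × i i: posterior weight 1/3.
Sum the posterior weight over pairs where Kenji is I^B i: 1/3.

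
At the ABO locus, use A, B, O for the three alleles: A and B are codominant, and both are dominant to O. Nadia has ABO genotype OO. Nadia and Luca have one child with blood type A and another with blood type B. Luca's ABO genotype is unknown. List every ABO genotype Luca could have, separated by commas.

AB

For each candidate genotype of Luca, check whether crossing it with OO can produce every observed child phenotype.
  AA → possible child types {A} ✗
  AB → possible child types {A, B} ✓
  AO → possible child types {O, A} ✗
  BB → possible child types {B} ✗
  BO → possible child types {O, B} ✗
  OO → possible child types {O} ✗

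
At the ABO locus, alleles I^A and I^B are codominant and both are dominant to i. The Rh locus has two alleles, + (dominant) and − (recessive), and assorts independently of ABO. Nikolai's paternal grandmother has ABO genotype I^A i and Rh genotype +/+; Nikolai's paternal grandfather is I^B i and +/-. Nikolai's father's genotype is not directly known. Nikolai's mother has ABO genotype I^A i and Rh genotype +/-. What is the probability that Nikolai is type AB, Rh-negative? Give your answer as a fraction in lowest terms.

1/64

Nikolai's father's ABO genotype from I^A i × I^B i: 1/4 I^A I^B, 1/4 I^A i, 1/4 I^B i, 1/4 i i.
Crossing each possibility with the mother I^A i and summing P(type AB): 1/4·1/4 + 1/4·0 + 1/4·1/4 + 1/4·0 = 1/8.
Similarly for Rh via the father's Rh distribution: P(Rh-) = 1/8.
Independent loci: 1/8 × 1/8 = 1/64.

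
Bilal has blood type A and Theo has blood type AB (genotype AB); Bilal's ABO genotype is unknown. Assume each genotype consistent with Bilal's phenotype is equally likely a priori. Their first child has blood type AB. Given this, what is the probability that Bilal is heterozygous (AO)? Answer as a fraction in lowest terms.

Possible genotypes: Bilal ∈ {AA, AO}; Theo ∈ {AB}.
Weight each parental genotype pair by prior × P(type-AB child):
  AA × AB: posterior weight 2/3.
  AO × AB: posterior weight 1/3.
Sum the posterior weight over pairs where Bilal is AO: 1/3.

1/3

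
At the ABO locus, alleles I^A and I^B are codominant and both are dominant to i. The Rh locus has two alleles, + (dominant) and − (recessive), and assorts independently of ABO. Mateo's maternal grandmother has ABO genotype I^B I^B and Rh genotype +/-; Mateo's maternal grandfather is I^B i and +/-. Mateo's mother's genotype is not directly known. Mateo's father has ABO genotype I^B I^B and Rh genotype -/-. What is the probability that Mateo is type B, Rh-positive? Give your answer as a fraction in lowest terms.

Mateo's mother's ABO genotype from I^B I^B × I^B i: 1/2 I^B I^B, 1/2 I^B i.
Crossing each possibility with the father I^B I^B and summing P(type B): 1/2·1 + 1/2·1 = 1.
Similarly for Rh via the mother's Rh distribution: P(Rh+) = 1/2.
Independent loci: 1 × 1/2 = 1/2.

1/2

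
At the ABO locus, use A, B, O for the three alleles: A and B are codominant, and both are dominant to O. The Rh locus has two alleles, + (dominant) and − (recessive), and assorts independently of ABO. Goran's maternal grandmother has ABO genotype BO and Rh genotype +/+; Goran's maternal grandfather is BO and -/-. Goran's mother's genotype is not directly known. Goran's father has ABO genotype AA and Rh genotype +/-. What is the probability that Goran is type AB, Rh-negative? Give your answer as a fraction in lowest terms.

1/8

Goran's mother's ABO genotype from BO × BO: 1/4 BB, 1/2 BO, 1/4 OO.
Crossing each possibility with the father AA and summing P(type AB): 1/4·1 + 1/2·1/2 + 1/4·0 = 1/2.
Similarly for Rh via the mother's Rh distribution: P(Rh-) = 1/4.
Independent loci: 1/2 × 1/4 = 1/8.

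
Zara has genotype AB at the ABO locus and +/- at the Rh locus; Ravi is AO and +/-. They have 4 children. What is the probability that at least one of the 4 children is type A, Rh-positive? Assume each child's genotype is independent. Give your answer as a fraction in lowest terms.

ABO cross AB × AO → 1/2 A, 1/4 B, 1/4 AB.
Rh cross +/- × +/- → 3/4 Rh+, 1/4 Rh-; so P(type A, Rh-positive) = 1/2 × 3/4 = 3/8 per child.
P(none) = (5/8)^4 = 625/4096; P(at least one) = 1 − 625/4096 = 3471/4096.

3471/4096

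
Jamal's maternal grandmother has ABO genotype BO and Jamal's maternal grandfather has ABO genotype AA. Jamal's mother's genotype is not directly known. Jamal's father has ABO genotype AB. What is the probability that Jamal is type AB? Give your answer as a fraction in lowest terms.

3/8

Jamal's mother's ABO genotype from BO × AA: 1/2 AB, 1/2 AO.
Crossing each possibility with the father AB and summing P(type AB): 1/2·1/2 + 1/2·1/4 = 3/8.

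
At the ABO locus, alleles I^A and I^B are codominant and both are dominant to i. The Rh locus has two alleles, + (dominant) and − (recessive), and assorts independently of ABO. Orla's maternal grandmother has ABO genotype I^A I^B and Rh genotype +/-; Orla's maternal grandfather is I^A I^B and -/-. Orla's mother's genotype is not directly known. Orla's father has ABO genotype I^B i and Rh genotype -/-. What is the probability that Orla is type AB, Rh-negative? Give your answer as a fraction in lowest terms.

Orla's mother's ABO genotype from I^A I^B × I^A I^B: 1/4 I^A I^A, 1/2 I^A I^B, 1/4 I^B I^B.
Crossing each possibility with the father I^B i and summing P(type AB): 1/4·1/2 + 1/2·1/4 + 1/4·0 = 1/4.
Similarly for Rh via the mother's Rh distribution: P(Rh-) = 3/4.
Independent loci: 1/4 × 3/4 = 3/16.

3/16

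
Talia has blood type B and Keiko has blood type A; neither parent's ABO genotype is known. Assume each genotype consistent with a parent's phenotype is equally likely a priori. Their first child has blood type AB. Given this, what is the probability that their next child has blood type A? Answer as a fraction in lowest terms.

Possible genotypes: Talia ∈ {BB, BO}; Keiko ∈ {AA, AO}.
Weight each parental genotype pair by prior × P(type-AB child):
  BB × AA: posterior weight 4/9; P(next child type A) = 0.
  BB × AO: posterior weight 2/9; P(next child type A) = 0.
  BO × AA: posterior weight 2/9; P(next child type A) = 1/2.
  BO × AO: posterior weight 1/9; P(next child type A) = 1/4.
Weighted sum = 5/36.

5/36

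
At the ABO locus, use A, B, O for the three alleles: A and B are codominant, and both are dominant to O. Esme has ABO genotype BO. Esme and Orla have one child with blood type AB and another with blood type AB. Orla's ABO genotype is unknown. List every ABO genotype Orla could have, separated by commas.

For each candidate genotype of Orla, check whether crossing it with BO can produce every observed child phenotype.
  AA → possible child types {A, AB} ✓
  AB → possible child types {A, B, AB} ✓
  AO → possible child types {O, A, B, AB} ✓
  BB → possible child types {B} ✗
  BO → possible child types {O, B} ✗
  OO → possible child types {O, B} ✗

AA, AB, AO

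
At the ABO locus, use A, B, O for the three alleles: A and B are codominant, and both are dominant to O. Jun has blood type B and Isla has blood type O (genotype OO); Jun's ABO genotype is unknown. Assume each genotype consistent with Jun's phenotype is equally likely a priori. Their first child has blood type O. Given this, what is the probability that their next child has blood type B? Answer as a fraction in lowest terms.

1/2

Possible genotypes: Jun ∈ {BB, BO}; Isla ∈ {OO}.
Weight each parental genotype pair by prior × P(type-O child):
  BO × OO: posterior weight 1; P(next child type B) = 1/2.
Weighted sum = 1/2.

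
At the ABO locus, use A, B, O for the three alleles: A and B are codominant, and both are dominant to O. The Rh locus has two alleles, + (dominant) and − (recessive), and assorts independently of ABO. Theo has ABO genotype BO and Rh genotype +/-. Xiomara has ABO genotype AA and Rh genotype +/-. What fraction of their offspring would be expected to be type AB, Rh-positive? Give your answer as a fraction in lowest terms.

3/8

ABO cross BO × AA → offspring phenotypes: 1/2 A, 1/2 AB.
Rh cross +/- × +/- → 3/4 Rh+, 1/4 Rh-.
Independent loci: P(type AB, Rh-positive) = 1/2 × 3/4 = 3/8.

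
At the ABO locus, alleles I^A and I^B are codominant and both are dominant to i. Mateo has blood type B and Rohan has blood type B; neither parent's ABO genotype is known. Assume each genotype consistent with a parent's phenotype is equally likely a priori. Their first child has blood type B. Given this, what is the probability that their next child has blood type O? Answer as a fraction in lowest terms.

1/20

Possible genotypes: Mateo ∈ {I^B I^B, I^B i}; Rohan ∈ {I^B I^B, I^B i}.
Weight each parental genotype pair by prior × P(type-B child):
  I^B I^B × I^B I^B: posterior weight 4/15; P(next child type O) = 0.
  I^B I^B × I^B i: posterior weight 4/15; P(next child type O) = 0.
  I^B i × I^B I^B: posterior weight 4/15; P(next child type O) = 0.
  I^B i × I^B i: posterior weight 1/5; P(next child type O) = 1/4.
Weighted sum = 1/20.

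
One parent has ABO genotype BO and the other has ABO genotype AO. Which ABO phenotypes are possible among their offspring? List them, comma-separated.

O, A, B, AB

Gametes from BO × AO give offspring ABO genotypes AB, AO, BO, OO, i.e. phenotypes O, A, B, AB.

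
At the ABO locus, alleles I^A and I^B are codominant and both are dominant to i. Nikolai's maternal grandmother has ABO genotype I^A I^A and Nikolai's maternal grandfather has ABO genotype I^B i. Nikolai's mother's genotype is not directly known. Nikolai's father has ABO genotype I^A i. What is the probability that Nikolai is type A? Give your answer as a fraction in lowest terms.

Nikolai's mother's ABO genotype from I^A I^A × I^B i: 1/2 I^A I^B, 1/2 I^A i.
Crossing each possibility with the father I^A i and summing P(type A): 1/2·1/2 + 1/2·3/4 = 5/8.

5/8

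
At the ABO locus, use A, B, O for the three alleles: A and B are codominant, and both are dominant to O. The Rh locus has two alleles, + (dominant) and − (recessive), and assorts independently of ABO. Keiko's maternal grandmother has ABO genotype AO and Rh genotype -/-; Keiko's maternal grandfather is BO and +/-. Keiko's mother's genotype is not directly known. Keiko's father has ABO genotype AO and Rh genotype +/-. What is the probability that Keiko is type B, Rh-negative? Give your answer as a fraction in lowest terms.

3/64

Keiko's mother's ABO genotype from AO × BO: 1/4 AB, 1/4 AO, 1/4 BO, 1/4 OO.
Crossing each possibility with the father AO and summing P(type B): 1/4·1/4 + 1/4·0 + 1/4·1/4 + 1/4·0 = 1/8.
Similarly for Rh via the mother's Rh distribution: P(Rh-) = 3/8.
Independent loci: 1/8 × 3/8 = 3/64.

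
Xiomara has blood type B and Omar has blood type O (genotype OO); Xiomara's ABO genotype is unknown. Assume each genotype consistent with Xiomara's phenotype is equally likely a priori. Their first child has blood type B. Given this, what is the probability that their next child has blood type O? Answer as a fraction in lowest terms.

Possible genotypes: Xiomara ∈ {BB, BO}; Omar ∈ {OO}.
Weight each parental genotype pair by prior × P(type-B child):
  BB × OO: posterior weight 2/3; P(next child type O) = 0.
  BO × OO: posterior weight 1/3; P(next child type O) = 1/2.
Weighted sum = 1/6.

1/6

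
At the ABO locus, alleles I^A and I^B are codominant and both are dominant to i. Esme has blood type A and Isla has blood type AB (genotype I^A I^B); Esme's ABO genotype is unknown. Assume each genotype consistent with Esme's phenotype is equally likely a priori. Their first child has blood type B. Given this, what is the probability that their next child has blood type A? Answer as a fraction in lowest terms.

Possible genotypes: Esme ∈ {I^A I^A, I^A i}; Isla ∈ {I^A I^B}.
Weight each parental genotype pair by prior × P(type-B child):
  I^A i × I^A I^B: posterior weight 1; P(next child type A) = 1/2.
Weighted sum = 1/2.

1/2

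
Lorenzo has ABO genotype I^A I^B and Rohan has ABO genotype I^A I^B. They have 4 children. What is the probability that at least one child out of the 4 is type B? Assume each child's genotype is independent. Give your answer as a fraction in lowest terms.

ABO cross I^A I^B × I^A I^B → 1/4 A, 1/4 B, 1/2 AB.
So P(type B) = 1/4 per child.
P(none) = (3/4)^4 = 81/256; P(at least one) = 1 − 81/256 = 175/256.

175/256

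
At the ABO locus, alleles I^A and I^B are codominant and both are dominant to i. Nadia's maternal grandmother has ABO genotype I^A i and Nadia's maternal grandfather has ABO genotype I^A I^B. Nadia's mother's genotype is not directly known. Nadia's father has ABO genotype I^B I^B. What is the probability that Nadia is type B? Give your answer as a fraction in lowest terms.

1/2

Nadia's mother's ABO genotype from I^A i × I^A I^B: 1/4 I^A I^A, 1/4 I^A I^B, 1/4 I^A i, 1/4 I^B i.
Crossing each possibility with the father I^B I^B and summing P(type B): 1/4·0 + 1/4·1/2 + 1/4·1/2 + 1/4·1 = 1/2.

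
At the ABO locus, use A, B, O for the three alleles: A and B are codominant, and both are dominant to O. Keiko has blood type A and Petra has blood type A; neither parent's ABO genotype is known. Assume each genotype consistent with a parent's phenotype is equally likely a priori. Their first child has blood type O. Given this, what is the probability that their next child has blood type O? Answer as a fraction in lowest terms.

Possible genotypes: Keiko ∈ {AA, AO}; Petra ∈ {AA, AO}.
Weight each parental genotype pair by prior × P(type-O child):
  AO × AO: posterior weight 1; P(next child type O) = 1/4.
Weighted sum = 1/4.

1/4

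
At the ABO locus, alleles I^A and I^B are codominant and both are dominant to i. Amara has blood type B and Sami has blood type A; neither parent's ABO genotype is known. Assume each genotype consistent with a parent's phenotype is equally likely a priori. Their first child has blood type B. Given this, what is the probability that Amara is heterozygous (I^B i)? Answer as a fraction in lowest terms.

Possible genotypes: Amara ∈ {I^B I^B, I^B i}; Sami ∈ {I^A I^A, I^A i}.
Weight each parental genotype pair by prior × P(type-B child):
  I^B I^B × I^A i: posterior weight 2/3.
  I^B i × I^A i: posterior weight 1/3.
Sum the posterior weight over pairs where Amara is I^B i: 1/3.

1/3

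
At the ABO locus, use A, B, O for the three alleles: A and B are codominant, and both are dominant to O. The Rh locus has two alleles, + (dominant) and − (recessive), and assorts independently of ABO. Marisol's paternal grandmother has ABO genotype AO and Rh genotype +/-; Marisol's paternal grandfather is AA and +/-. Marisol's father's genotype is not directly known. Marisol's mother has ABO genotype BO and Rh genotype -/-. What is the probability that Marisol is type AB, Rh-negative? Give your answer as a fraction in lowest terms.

3/16

Marisol's father's ABO genotype from AO × AA: 1/2 AA, 1/2 AO.
Crossing each possibility with the mother BO and summing P(type AB): 1/2·1/2 + 1/2·1/4 = 3/8.
Similarly for Rh via the father's Rh distribution: P(Rh-) = 1/2.
Independent loci: 3/8 × 1/2 = 3/16.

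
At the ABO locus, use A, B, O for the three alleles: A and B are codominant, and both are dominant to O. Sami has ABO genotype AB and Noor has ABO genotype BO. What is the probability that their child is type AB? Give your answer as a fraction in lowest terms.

1/4

ABO cross AB × BO → offspring phenotypes: 1/4 A, 1/2 B, 1/4 AB.
So P(type AB) = 1/4.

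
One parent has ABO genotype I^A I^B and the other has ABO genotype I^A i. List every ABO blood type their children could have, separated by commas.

Gametes from I^A I^B × I^A i give offspring ABO genotypes I^A I^A, I^A I^B, I^A i, I^B i, i.e. phenotypes A, B, AB.

A, B, AB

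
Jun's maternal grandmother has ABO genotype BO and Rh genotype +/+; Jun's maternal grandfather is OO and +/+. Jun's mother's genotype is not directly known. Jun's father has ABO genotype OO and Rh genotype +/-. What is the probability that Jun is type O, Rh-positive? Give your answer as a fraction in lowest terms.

3/4

Jun's mother's ABO genotype from BO × OO: 1/2 BO, 1/2 OO.
Crossing each possibility with the father OO and summing P(type O): 1/2·1/2 + 1/2·1 = 3/4.
Similarly for Rh via the mother's Rh distribution: P(Rh+) = 1.
Independent loci: 3/4 × 1 = 3/4.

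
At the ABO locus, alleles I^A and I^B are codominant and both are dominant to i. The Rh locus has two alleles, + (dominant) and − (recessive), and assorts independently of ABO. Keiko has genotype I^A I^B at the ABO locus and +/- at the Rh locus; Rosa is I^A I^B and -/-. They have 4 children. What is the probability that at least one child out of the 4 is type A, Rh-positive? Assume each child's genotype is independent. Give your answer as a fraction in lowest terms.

1695/4096

ABO cross I^A I^B × I^A I^B → 1/4 A, 1/4 B, 1/2 AB.
Rh cross +/- × -/- → 1/2 Rh+, 1/2 Rh-; so P(type A, Rh-positive) = 1/4 × 1/2 = 1/8 per child.
P(none) = (7/8)^4 = 2401/4096; P(at least one) = 1 − 2401/4096 = 1695/4096.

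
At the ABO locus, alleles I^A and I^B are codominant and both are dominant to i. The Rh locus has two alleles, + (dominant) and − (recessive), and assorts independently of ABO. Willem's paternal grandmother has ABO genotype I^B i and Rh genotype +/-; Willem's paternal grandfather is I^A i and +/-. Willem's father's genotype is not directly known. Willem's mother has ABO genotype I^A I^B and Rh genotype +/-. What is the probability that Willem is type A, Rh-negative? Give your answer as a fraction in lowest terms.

Willem's father's ABO genotype from I^B i × I^A i: 1/4 I^A I^B, 1/4 I^A i, 1/4 I^B i, 1/4 i i.
Crossing each possibility with the mother I^A I^B and summing P(type A): 1/4·1/4 + 1/4·1/2 + 1/4·1/4 + 1/4·1/2 = 3/8.
Similarly for Rh via the father's Rh distribution: P(Rh-) = 1/4.
Independent loci: 3/8 × 1/4 = 3/32.

3/32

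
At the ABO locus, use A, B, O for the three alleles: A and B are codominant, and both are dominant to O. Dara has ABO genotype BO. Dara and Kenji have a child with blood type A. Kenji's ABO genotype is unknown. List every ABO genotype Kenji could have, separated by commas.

AA, AB, AO

For each candidate genotype of Kenji, check whether crossing it with BO can produce every observed child phenotype.
  AA → possible child types {A, AB} ✓
  AB → possible child types {A, B, AB} ✓
  AO → possible child types {O, A, B, AB} ✓
  BB → possible child types {B} ✗
  BO → possible child types {O, B} ✗
  OO → possible child types {O, B} ✗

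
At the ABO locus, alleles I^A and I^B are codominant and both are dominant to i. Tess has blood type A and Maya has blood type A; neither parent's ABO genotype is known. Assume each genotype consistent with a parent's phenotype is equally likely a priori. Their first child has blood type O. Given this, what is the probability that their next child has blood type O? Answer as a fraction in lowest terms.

1/4

Possible genotypes: Tess ∈ {I^A I^A, I^A i}; Maya ∈ {I^A I^A, I^A i}.
Weight each parental genotype pair by prior × P(type-O child):
  I^A i × I^A i: posterior weight 1; P(next child type O) = 1/4.
Weighted sum = 1/4.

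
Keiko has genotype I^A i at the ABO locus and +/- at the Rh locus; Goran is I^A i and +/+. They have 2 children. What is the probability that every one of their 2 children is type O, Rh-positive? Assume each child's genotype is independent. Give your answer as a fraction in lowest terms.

ABO cross I^A i × I^A i → 1/4 O, 3/4 A.
Rh cross +/- × +/+ → 1 Rh+; so P(type O, Rh-positive) = 1/4 × 1 = 1/4 per child.
All 2 independent: (1/4)^2 = 1/16.

1/16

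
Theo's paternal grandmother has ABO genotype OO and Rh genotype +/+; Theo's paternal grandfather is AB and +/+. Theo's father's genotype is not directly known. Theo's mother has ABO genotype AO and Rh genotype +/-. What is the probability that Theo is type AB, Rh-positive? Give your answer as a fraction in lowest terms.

1/8

Theo's father's ABO genotype from OO × AB: 1/2 AO, 1/2 BO.
Crossing each possibility with the mother AO and summing P(type AB): 1/2·0 + 1/2·1/4 = 1/8.
Similarly for Rh via the father's Rh distribution: P(Rh+) = 1.
Independent loci: 1/8 × 1 = 1/8.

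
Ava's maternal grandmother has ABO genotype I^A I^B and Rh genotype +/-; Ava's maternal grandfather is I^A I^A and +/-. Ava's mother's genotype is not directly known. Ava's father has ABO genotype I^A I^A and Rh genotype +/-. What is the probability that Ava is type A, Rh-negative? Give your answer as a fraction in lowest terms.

3/16

Ava's mother's ABO genotype from I^A I^B × I^A I^A: 1/2 I^A I^A, 1/2 I^A I^B.
Crossing each possibility with the father I^A I^A and summing P(type A): 1/2·1 + 1/2·1/2 = 3/4.
Similarly for Rh via the mother's Rh distribution: P(Rh-) = 1/4.
Independent loci: 3/4 × 1/4 = 3/16.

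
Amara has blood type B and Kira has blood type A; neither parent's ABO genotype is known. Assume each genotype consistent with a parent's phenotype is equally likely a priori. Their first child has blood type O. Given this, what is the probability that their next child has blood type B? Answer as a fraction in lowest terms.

Possible genotypes: Amara ∈ {BB, BO}; Kira ∈ {AA, AO}.
Weight each parental genotype pair by prior × P(type-O child):
  BO × AO: posterior weight 1; P(next child type B) = 1/4.
Weighted sum = 1/4.

1/4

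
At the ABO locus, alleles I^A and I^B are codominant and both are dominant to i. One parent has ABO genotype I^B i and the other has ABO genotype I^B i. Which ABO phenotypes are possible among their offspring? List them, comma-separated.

Gametes from I^B i × I^B i give offspring ABO genotypes I^B I^B, I^B i, i i, i.e. phenotypes O, B.

O, B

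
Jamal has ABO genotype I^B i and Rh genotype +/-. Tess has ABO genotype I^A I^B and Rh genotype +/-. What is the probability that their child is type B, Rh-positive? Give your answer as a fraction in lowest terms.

3/8

ABO cross I^B i × I^A I^B → offspring phenotypes: 1/4 A, 1/2 B, 1/4 AB.
Rh cross +/- × +/- → 3/4 Rh+, 1/4 Rh-.
Independent loci: P(type B, Rh-positive) = 1/2 × 3/4 = 3/8.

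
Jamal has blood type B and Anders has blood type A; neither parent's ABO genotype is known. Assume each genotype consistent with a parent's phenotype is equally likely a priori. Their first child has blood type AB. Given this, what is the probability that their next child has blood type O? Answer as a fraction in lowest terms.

Possible genotypes: Jamal ∈ {BB, BO}; Anders ∈ {AA, AO}.
Weight each parental genotype pair by prior × P(type-AB child):
  BB × AA: posterior weight 4/9; P(next child type O) = 0.
  BB × AO: posterior weight 2/9; P(next child type O) = 0.
  BO × AA: posterior weight 2/9; P(next child type O) = 0.
  BO × AO: posterior weight 1/9; P(next child type O) = 1/4.
Weighted sum = 1/36.

1/36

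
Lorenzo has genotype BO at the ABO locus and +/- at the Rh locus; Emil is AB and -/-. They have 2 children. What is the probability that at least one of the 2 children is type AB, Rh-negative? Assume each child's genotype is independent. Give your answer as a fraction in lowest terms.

15/64

ABO cross BO × AB → 1/4 A, 1/2 B, 1/4 AB.
Rh cross +/- × -/- → 1/2 Rh+, 1/2 Rh-; so P(type AB, Rh-negative) = 1/4 × 1/2 = 1/8 per child.
P(none) = (7/8)^2 = 49/64; P(at least one) = 1 − 49/64 = 15/64.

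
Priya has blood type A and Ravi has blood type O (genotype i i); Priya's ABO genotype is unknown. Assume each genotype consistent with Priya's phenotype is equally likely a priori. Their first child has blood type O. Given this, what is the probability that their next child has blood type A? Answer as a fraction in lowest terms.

Possible genotypes: Priya ∈ {I^A I^A, I^A i}; Ravi ∈ {i i}.
Weight each parental genotype pair by prior × P(type-O child):
  I^A i × i i: posterior weight 1; P(next child type A) = 1/2.
Weighted sum = 1/2.

1/2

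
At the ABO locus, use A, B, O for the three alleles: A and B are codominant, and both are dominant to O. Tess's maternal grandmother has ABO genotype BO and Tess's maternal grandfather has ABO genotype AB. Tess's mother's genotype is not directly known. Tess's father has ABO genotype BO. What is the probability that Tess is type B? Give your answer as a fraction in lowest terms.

5/8

Tess's mother's ABO genotype from BO × AB: 1/4 AB, 1/4 AO, 1/4 BB, 1/4 BO.
Crossing each possibility with the father BO and summing P(type B): 1/4·1/2 + 1/4·1/4 + 1/4·1 + 1/4·3/4 = 5/8.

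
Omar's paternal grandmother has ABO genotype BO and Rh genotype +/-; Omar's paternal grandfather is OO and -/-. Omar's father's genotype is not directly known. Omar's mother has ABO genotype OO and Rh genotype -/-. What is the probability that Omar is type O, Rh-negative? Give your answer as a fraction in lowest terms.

Omar's father's ABO genotype from BO × OO: 1/2 BO, 1/2 OO.
Crossing each possibility with the mother OO and summing P(type O): 1/2·1/2 + 1/2·1 = 3/4.
Similarly for Rh via the father's Rh distribution: P(Rh-) = 3/4.
Independent loci: 3/4 × 3/4 = 9/16.

9/16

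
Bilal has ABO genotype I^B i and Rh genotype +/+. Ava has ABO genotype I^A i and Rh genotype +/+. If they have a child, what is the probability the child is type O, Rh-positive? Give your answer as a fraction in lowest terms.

ABO cross I^B i × I^A i → offspring phenotypes: 1/4 O, 1/4 A, 1/4 B, 1/4 AB.
Rh cross +/+ × +/+ → 1 Rh+.
Independent loci: P(type O, Rh-positive) = 1/4 × 1 = 1/4.

1/4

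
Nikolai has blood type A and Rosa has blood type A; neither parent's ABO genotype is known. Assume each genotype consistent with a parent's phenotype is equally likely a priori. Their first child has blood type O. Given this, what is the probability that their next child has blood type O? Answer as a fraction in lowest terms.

Possible genotypes: Nikolai ∈ {I^A I^A, I^A i}; Rosa ∈ {I^A I^A, I^A i}.
Weight each parental genotype pair by prior × P(type-O child):
  I^A i × I^A i: posterior weight 1; P(next child type O) = 1/4.
Weighted sum = 1/4.

1/4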